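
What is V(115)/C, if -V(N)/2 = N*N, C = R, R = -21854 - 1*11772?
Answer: 575/731 ≈ 0.78659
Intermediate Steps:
R = -33626 (R = -21854 - 11772 = -33626)
C = -33626
V(N) = -2*N² (V(N) = -2*N*N = -2*N²)
V(115)/C = -2*115²/(-33626) = -2*13225*(-1/33626) = -26450*(-1/33626) = 575/731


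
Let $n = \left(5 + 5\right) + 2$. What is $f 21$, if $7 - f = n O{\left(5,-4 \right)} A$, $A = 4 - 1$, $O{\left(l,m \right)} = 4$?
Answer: $-2877$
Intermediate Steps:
$n = 12$ ($n = 10 + 2 = 12$)
$A = 3$ ($A = 4 - 1 = 3$)
$f = -137$ ($f = 7 - 12 \cdot 4 \cdot 3 = 7 - 48 \cdot 3 = 7 - 144 = -137$)
$f 21 = \left(-137\right) 21 = -2877$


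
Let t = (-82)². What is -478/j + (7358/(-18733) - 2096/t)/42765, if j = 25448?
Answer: -4955971429151/263617250891412 ≈ -0.018800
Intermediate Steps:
t = 6724
-478/j + (7358/(-18733) - 2096/t)/42765 = -478/25448 + (7358/(-18733) - 2096/6724)/42765 = -478*1/25448 + (7358*(-1/18733) - 2096*1/6724)*(1/42765) = -239/12724 + (-566/1441 - 524/1681)*(1/42765) = -239/12724 - 1706530/2422321*1/42765 = -239/12724 - 341306/20718111513 = -4955971429151/263617250891412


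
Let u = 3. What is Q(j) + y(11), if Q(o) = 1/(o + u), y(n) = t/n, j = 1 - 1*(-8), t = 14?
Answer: 179/132 ≈ 1.3561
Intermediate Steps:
j = 9 (j = 1 + 8 = 9)
y(n) = 14/n
Q(o) = 1/(3 + o) (Q(o) = 1/(o + 3) = 1/(3 + o))
Q(j) + y(11) = 1/(3 + 9) + 14/11 = 1/12 + 14*(1/11) = 1/12 + 14/11 = 179/132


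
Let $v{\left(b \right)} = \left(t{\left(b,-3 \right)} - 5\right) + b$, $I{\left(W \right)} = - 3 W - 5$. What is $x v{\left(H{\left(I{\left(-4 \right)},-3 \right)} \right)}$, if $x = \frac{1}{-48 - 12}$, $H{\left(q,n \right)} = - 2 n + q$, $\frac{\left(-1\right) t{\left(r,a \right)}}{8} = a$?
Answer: $- \frac{8}{15} \approx -0.53333$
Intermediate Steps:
$t{\left(r,a \right)} = - 8 a$
$I{\left(W \right)} = -5 - 3 W$
$H{\left(q,n \right)} = q - 2 n$
$x = - \frac{1}{60}$ ($x = \frac{1}{-60} = - \frac{1}{60} \approx -0.016667$)
$v{\left(b \right)} = 19 + b$ ($v{\left(b \right)} = \left(\left(-8\right) \left(-3\right) - 5\right) + b = \left(24 - 5\right) + b = 19 + b$)
$x v{\left(H{\left(I{\left(-4 \right)},-3 \right)} \right)} = - \frac{19 - -13}{60} = - \frac{19 + \left(\left(-5 + 12\right) + 6\right)}{60} = - \frac{19 + \left(7 + 6\right)}{60} = - \frac{19 + 13}{60} = \left(- \frac{1}{60}\right) 32 = - \frac{8}{15}$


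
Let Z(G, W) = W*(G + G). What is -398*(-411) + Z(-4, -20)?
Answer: 163738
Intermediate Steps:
Z(G, W) = 2*G*W (Z(G, W) = W*(2*G) = 2*G*W)
-398*(-411) + Z(-4, -20) = -398*(-411) + 2*(-4)*(-20) = 163578 + 160 = 163738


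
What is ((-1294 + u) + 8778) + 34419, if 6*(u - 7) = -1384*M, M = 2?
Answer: 124346/3 ≈ 41449.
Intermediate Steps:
u = -1363/3 (u = 7 + (-1384*2)/6 = 7 + (⅙)*(-2768) = 7 - 1384/3 = -1363/3 ≈ -454.33)
((-1294 + u) + 8778) + 34419 = ((-1294 - 1363/3) + 8778) + 34419 = (-5245/3 + 8778) + 34419 = 21089/3 + 34419 = 124346/3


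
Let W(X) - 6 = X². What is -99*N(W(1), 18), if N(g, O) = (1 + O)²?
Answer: -35739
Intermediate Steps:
W(X) = 6 + X²
-99*N(W(1), 18) = -99*(1 + 18)² = -99*19² = -99*361 = -35739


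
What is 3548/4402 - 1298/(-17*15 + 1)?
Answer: 1653747/279527 ≈ 5.9162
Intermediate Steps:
3548/4402 - 1298/(-17*15 + 1) = 3548*(1/4402) - 1298/(-255 + 1) = 1774/2201 - 1298/(-254) = 1774/2201 - 1298*(-1/254) = 1774/2201 + 649/127 = 1653747/279527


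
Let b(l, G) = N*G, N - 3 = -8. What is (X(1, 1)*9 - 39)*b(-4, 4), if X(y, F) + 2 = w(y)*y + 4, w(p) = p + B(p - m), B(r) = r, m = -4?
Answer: -660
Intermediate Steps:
N = -5 (N = 3 - 8 = -5)
b(l, G) = -5*G
w(p) = 4 + 2*p (w(p) = p + (p - 1*(-4)) = p + (p + 4) = p + (4 + p) = 4 + 2*p)
X(y, F) = 2 + y*(4 + 2*y) (X(y, F) = -2 + ((4 + 2*y)*y + 4) = -2 + (y*(4 + 2*y) + 4) = -2 + (4 + y*(4 + 2*y)) = 2 + y*(4 + 2*y))
(X(1, 1)*9 - 39)*b(-4, 4) = ((2 + 2*1*(2 + 1))*9 - 39)*(-5*4) = ((2 + 2*1*3)*9 - 39)*(-20) = ((2 + 6)*9 - 39)*(-20) = (8*9 - 39)*(-20) = (72 - 39)*(-20) = 33*(-20) = -660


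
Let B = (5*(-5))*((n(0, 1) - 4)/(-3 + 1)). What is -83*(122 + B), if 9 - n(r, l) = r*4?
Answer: -30627/2 ≈ -15314.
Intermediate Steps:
n(r, l) = 9 - 4*r (n(r, l) = 9 - r*4 = 9 - 4*r)
B = 125/2 (B = (5*(-5))*(((9 - 4*0) - 4)/(-3 + 1)) = -25*((9 + 0) - 4)/(-2) = -25*(9 - 4)*(-1)/2 = -125*(-1)/2 = -25*(-5/2) = 125/2 ≈ 62.500)
-83*(122 + B) = -83*(122 + 125/2) = -83*369/2 = -30627/2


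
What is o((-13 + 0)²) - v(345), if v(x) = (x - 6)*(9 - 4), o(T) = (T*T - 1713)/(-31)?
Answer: -79393/31 ≈ -2561.1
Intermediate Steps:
o(T) = 1713/31 - T²/31 (o(T) = (T² - 1713)*(-1/31) = (-1713 + T²)*(-1/31) = 1713/31 - T²/31)
v(x) = -30 + 5*x (v(x) = (-6 + x)*5 = -30 + 5*x)
o((-13 + 0)²) - v(345) = (1713/31 - (-13 + 0)⁴/31) - (-30 + 5*345) = (1713/31 - ((-13)²)²/31) - (-30 + 1725) = (1713/31 - 1/31*169²) - 1*1695 = (1713/31 - 1/31*28561) - 1695 = (1713/31 - 28561/31) - 1695 = -26848/31 - 1695 = -79393/31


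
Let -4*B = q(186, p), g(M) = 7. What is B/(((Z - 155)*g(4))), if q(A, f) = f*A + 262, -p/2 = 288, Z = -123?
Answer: -53437/3892 ≈ -13.730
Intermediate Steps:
p = -576 (p = -2*288 = -576)
q(A, f) = 262 + A*f (q(A, f) = A*f + 262 = 262 + A*f)
B = 53437/2 (B = -(262 + 186*(-576))/4 = -(262 - 107136)/4 = -¼*(-106874) = 53437/2 ≈ 26719.)
B/(((Z - 155)*g(4))) = 53437/(2*(((-123 - 155)*7))) = 53437/(2*((-278*7))) = (53437/2)/(-1946) = (53437/2)*(-1/1946) = -53437/3892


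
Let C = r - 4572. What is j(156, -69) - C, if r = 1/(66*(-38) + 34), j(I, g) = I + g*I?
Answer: -14933063/2474 ≈ -6036.0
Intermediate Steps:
j(I, g) = I + I*g
r = -1/2474 (r = 1/(-2508 + 34) = 1/(-2474) = -1/2474 ≈ -0.00040420)
C = -11311129/2474 (C = -1/2474 - 4572 = -11311129/2474 ≈ -4572.0)
j(156, -69) - C = 156*(1 - 69) - 1*(-11311129/2474) = 156*(-68) + 11311129/2474 = -10608 + 11311129/2474 = -14933063/2474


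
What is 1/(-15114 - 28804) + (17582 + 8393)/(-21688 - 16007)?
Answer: -32594507/47299686 ≈ -0.68911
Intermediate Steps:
1/(-15114 - 28804) + (17582 + 8393)/(-21688 - 16007) = 1/(-43918) + 25975/(-37695) = -1/43918 + 25975*(-1/37695) = -1/43918 - 5195/7539 = -32594507/47299686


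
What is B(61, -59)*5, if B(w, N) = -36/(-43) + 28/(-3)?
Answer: -5480/129 ≈ -42.481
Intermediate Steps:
B(w, N) = -1096/129 (B(w, N) = -36*(-1/43) + 28*(-⅓) = 36/43 - 28/3 = -1096/129)
B(61, -59)*5 = -1096/129*5 = -5480/129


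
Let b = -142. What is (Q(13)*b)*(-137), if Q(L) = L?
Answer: 252902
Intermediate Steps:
(Q(13)*b)*(-137) = (13*(-142))*(-137) = -1846*(-137) = 252902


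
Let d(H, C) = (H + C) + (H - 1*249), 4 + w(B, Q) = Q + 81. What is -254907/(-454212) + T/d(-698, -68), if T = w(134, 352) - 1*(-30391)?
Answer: -1506906461/86451684 ≈ -17.431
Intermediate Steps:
w(B, Q) = 77 + Q (w(B, Q) = -4 + (Q + 81) = -4 + (81 + Q) = 77 + Q)
T = 30820 (T = (77 + 352) - 1*(-30391) = 429 + 30391 = 30820)
d(H, C) = -249 + C + 2*H (d(H, C) = (C + H) + (H - 249) = (C + H) + (-249 + H) = -249 + C + 2*H)
-254907/(-454212) + T/d(-698, -68) = -254907/(-454212) + 30820/(-249 - 68 + 2*(-698)) = -254907*(-1/454212) + 30820/(-249 - 68 - 1396) = 28323/50468 + 30820/(-1713) = 28323/50468 + 30820*(-1/1713) = 28323/50468 - 30820/1713 = -1506906461/86451684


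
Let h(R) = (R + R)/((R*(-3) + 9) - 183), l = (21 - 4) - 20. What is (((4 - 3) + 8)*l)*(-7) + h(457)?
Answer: 291091/1545 ≈ 188.41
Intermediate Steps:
l = -3 (l = 17 - 20 = -3)
h(R) = 2*R/(-174 - 3*R) (h(R) = (2*R)/((-3*R + 9) - 183) = (2*R)/((9 - 3*R) - 183) = (2*R)/(-174 - 3*R) = 2*R/(-174 - 3*R))
(((4 - 3) + 8)*l)*(-7) + h(457) = (((4 - 3) + 8)*(-3))*(-7) - 2*457/(174 + 3*457) = ((1 + 8)*(-3))*(-7) - 2*457/(174 + 1371) = (9*(-3))*(-7) - 2*457/1545 = -27*(-7) - 2*457*1/1545 = 189 - 914/1545 = 291091/1545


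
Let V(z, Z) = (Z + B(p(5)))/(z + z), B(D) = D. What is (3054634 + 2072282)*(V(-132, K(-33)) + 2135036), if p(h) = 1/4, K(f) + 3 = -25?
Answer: 963261267573861/88 ≈ 1.0946e+13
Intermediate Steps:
K(f) = -28 (K(f) = -3 - 25 = -28)
p(h) = ¼
V(z, Z) = (¼ + Z)/(2*z) (V(z, Z) = (Z + ¼)/(z + z) = (¼ + Z)/((2*z)) = (¼ + Z)*(1/(2*z)) = (¼ + Z)/(2*z))
(3054634 + 2072282)*(V(-132, K(-33)) + 2135036) = (3054634 + 2072282)*((⅛)*(1 + 4*(-28))/(-132) + 2135036) = 5126916*((⅛)*(-1/132)*(1 - 112) + 2135036) = 5126916*((⅛)*(-1/132)*(-111) + 2135036) = 5126916*(37/352 + 2135036) = 5126916*(751532709/352) = 963261267573861/88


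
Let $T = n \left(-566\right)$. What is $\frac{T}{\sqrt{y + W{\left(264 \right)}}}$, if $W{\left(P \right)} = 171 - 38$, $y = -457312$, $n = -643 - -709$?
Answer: $\frac{12452 i \sqrt{457179}}{152393} \approx 55.248 i$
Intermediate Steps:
$n = 66$ ($n = -643 + 709 = 66$)
$W{\left(P \right)} = 133$ ($W{\left(P \right)} = 171 - 38 = 133$)
$T = -37356$ ($T = 66 \left(-566\right) = -37356$)
$\frac{T}{\sqrt{y + W{\left(264 \right)}}} = - \frac{37356}{\sqrt{-457312 + 133}} = - \frac{37356}{\sqrt{-457179}} = - \frac{37356}{i \sqrt{457179}} = - 37356 \left(- \frac{i \sqrt{457179}}{457179}\right) = \frac{12452 i \sqrt{457179}}{152393}$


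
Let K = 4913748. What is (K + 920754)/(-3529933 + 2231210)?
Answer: -5834502/1298723 ≈ -4.4925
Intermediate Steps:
(K + 920754)/(-3529933 + 2231210) = (4913748 + 920754)/(-3529933 + 2231210) = 5834502/(-1298723) = 5834502*(-1/1298723) = -5834502/1298723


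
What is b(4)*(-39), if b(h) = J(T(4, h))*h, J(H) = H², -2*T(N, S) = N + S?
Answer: -2496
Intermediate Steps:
T(N, S) = -N/2 - S/2 (T(N, S) = -(N + S)/2 = -N/2 - S/2)
b(h) = h*(-2 - h/2)² (b(h) = (-½*4 - h/2)²*h = (-2 - h/2)²*h = h*(-2 - h/2)²)
b(4)*(-39) = ((¼)*4*(4 + 4)²)*(-39) = ((¼)*4*8²)*(-39) = ((¼)*4*64)*(-39) = 64*(-39) = -2496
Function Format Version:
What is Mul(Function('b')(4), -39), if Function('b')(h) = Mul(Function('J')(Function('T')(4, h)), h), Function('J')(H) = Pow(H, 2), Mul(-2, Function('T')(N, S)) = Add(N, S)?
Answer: -2496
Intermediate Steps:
Function('T')(N, S) = Add(Mul(Rational(-1, 2), N), Mul(Rational(-1, 2), S)) (Function('T')(N, S) = Mul(Rational(-1, 2), Add(N, S)) = Add(Mul(Rational(-1, 2), N), Mul(Rational(-1, 2), S)))
Function('b')(h) = Mul(h, Pow(Add(-2, Mul(Rational(-1, 2), h)), 2)) (Function('b')(h) = Mul(Pow(Add(Mul(Rational(-1, 2), 4), Mul(Rational(-1, 2), h)), 2), h) = Mul(Pow(Add(-2, Mul(Rational(-1, 2), h)), 2), h) = Mul(h, Pow(Add(-2, Mul(Rational(-1, 2), h)), 2)))
Mul(Function('b')(4), -39) = Mul(Mul(Rational(1, 4), 4, Pow(Add(4, 4), 2)), -39) = Mul(Mul(Rational(1, 4), 4, Pow(8, 2)), -39) = Mul(Mul(Rational(1, 4), 4, 64), -39) = Mul(64, -39) = -2496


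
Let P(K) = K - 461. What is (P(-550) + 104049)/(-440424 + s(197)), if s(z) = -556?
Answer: -51519/220490 ≈ -0.23366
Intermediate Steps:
P(K) = -461 + K
(P(-550) + 104049)/(-440424 + s(197)) = ((-461 - 550) + 104049)/(-440424 - 556) = (-1011 + 104049)/(-440980) = 103038*(-1/440980) = -51519/220490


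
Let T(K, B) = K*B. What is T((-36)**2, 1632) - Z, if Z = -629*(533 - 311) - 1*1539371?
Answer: 3794081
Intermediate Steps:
T(K, B) = B*K
Z = -1679009 (Z = -629*222 - 1539371 = -139638 - 1539371 = -1679009)
T((-36)**2, 1632) - Z = 1632*(-36)**2 - 1*(-1679009) = 1632*1296 + 1679009 = 2115072 + 1679009 = 3794081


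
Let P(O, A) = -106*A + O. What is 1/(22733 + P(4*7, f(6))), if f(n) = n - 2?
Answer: 1/22337 ≈ 4.4769e-5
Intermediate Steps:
f(n) = -2 + n
P(O, A) = O - 106*A
1/(22733 + P(4*7, f(6))) = 1/(22733 + (4*7 - 106*(-2 + 6))) = 1/(22733 + (28 - 106*4)) = 1/(22733 + (28 - 424)) = 1/(22733 - 396) = 1/22337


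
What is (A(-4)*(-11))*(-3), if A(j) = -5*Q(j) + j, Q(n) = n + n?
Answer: 1188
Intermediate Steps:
Q(n) = 2*n
A(j) = -9*j (A(j) = -10*j + j = -9*j)
(A(-4)*(-11))*(-3) = (-9*(-4)*(-11))*(-3) = (36*(-11))*(-3) = -396*(-3) = 1188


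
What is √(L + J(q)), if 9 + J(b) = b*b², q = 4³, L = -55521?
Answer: √206614 ≈ 454.55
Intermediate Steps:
q = 64
J(b) = -9 + b³ (J(b) = -9 + b*b² = -9 + b³)
√(L + J(q)) = √(-55521 + (-9 + 64³)) = √(-55521 + (-9 + 262144)) = √(-55521 + 262135) = √206614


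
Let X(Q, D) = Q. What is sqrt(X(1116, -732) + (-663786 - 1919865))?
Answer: I*sqrt(2582535) ≈ 1607.0*I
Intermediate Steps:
sqrt(X(1116, -732) + (-663786 - 1919865)) = sqrt(1116 + (-663786 - 1919865)) = sqrt(1116 - 2583651) = sqrt(-2582535) = I*sqrt(2582535)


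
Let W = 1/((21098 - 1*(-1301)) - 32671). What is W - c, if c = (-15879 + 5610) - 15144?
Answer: 261042335/10272 ≈ 25413.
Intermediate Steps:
W = -1/10272 (W = 1/((21098 + 1301) - 32671) = 1/(22399 - 32671) = 1/(-10272) = -1/10272 ≈ -9.7352e-5)
c = -25413 (c = -10269 - 15144 = -25413)
W - c = -1/10272 - 1*(-25413) = -1/10272 + 25413 = 261042335/10272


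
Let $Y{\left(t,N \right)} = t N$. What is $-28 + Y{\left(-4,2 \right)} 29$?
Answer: $-260$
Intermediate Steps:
$Y{\left(t,N \right)} = N t$
$-28 + Y{\left(-4,2 \right)} 29 = -28 + 2 \left(-4\right) 29 = -28 - 232 = -260$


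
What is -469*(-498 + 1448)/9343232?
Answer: -222775/4671616 ≈ -0.047687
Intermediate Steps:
-469*(-498 + 1448)/9343232 = -469*950*(1/9343232) = -445550*1/9343232 = -222775/4671616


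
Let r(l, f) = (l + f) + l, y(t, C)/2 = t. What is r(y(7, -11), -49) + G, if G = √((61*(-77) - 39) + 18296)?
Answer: -21 + 2*√3390 ≈ 95.447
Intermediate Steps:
y(t, C) = 2*t
r(l, f) = f + 2*l (r(l, f) = (f + l) + l = f + 2*l)
G = 2*√3390 (G = √((-4697 - 39) + 18296) = √(-4736 + 18296) = √13560 = 2*√3390 ≈ 116.45)
r(y(7, -11), -49) + G = (-49 + 2*(2*7)) + 2*√3390 = (-49 + 2*14) + 2*√3390 = (-49 + 28) + 2*√3390 = -21 + 2*√3390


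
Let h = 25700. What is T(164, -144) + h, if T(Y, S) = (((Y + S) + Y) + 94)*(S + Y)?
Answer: 31260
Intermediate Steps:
T(Y, S) = (S + Y)*(94 + S + 2*Y) (T(Y, S) = (((S + Y) + Y) + 94)*(S + Y) = ((S + 2*Y) + 94)*(S + Y) = (94 + S + 2*Y)*(S + Y) = (S + Y)*(94 + S + 2*Y))
T(164, -144) + h = ((-144)² + 2*164² + 94*(-144) + 94*164 + 3*(-144)*164) + 25700 = (20736 + 2*26896 - 13536 + 15416 - 70848) + 25700 = (20736 + 53792 - 13536 + 15416 - 70848) + 25700 = 5560 + 25700 = 31260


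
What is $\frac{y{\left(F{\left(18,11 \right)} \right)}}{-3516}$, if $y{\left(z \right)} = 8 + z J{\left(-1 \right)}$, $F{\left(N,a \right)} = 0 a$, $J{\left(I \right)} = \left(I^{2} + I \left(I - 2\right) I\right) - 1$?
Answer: $- \frac{2}{879} \approx -0.0022753$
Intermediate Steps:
$J{\left(I \right)} = -1 + I^{2} + I^{2} \left(-2 + I\right)$ ($J{\left(I \right)} = \left(I^{2} + I \left(-2 + I\right) I\right) - 1 = \left(I^{2} + I^{2} \left(-2 + I\right)\right) - 1 = -1 + I^{2} + I^{2} \left(-2 + I\right)$)
$F{\left(N,a \right)} = 0$
$y{\left(z \right)} = 8 - 3 z$ ($y{\left(z \right)} = 8 + z \left(-1 + \left(-1\right)^{3} - \left(-1\right)^{2}\right) = 8 + z \left(-1 - 1 - 1\right) = 8 + z \left(-3\right) = 8 - 3 z$)
$\frac{y{\left(F{\left(18,11 \right)} \right)}}{-3516} = \frac{8 - 0}{-3516} = \left(8 + 0\right) \left(- \frac{1}{3516}\right) = 8 \left(- \frac{1}{3516}\right) = - \frac{2}{879}$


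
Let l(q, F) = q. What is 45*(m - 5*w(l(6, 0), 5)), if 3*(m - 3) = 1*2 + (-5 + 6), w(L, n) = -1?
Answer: 405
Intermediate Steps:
m = 4 (m = 3 + (1*2 + (-5 + 6))/3 = 3 + (2 + 1)/3 = 3 + (⅓)*3 = 3 + 1 = 4)
45*(m - 5*w(l(6, 0), 5)) = 45*(4 - 5/(1/(-1))) = 45*(4 - 5/(-1)) = 45*(4 - 5*(-1)) = 45*(4 + 5) = 45*9 = 405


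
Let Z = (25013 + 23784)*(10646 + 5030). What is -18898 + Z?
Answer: 764922874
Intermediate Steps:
Z = 764941772 (Z = 48797*15676 = 764941772)
-18898 + Z = -18898 + 764941772 = 764922874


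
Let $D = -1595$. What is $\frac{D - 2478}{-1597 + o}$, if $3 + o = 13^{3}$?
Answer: $- \frac{4073}{597} \approx -6.8224$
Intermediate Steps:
$o = 2194$ ($o = -3 + 13^{3} = -3 + 2197 = 2194$)
$\frac{D - 2478}{-1597 + o} = \frac{-1595 - 2478}{-1597 + 2194} = - \frac{4073}{597}$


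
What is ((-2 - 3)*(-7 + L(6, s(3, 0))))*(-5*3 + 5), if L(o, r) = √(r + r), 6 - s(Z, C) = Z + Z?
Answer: -350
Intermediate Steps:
s(Z, C) = 6 - 2*Z (s(Z, C) = 6 - (Z + Z) = 6 - 2*Z)
L(o, r) = √2*√r (L(o, r) = √(2*r) = √2*√r)
((-2 - 3)*(-7 + L(6, s(3, 0))))*(-5*3 + 5) = ((-2 - 3)*(-7 + √2*√(6 - 2*3)))*(-5*3 + 5) = (-5*(-7 + √2*√(6 - 6)))*(-15 + 5) = -5*(-7 + √2*√0)*(-10) = -5*(-7 + √2*0)*(-10) = -5*(-7 + 0)*(-10) = -5*(-7)*(-10) = 35*(-10) = -350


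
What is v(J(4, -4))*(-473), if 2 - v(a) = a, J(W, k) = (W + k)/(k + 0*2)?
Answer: -946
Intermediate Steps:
J(W, k) = (W + k)/k (J(W, k) = (W + k)/(k + 0) = (W + k)/k)
v(a) = 2 - a
v(J(4, -4))*(-473) = (2 - (4 - 4)/(-4))*(-473) = (2 - (-1)*0/4)*(-473) = (2 - 1*0)*(-473) = (2 + 0)*(-473) = 2*(-473) = -946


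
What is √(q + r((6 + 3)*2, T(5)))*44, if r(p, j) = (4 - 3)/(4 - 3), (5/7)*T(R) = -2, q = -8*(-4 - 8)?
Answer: 44*√97 ≈ 433.35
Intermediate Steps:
q = 96 (q = -8*(-12) = 96)
T(R) = -14/5 (T(R) = (7/5)*(-2) = -14/5)
r(p, j) = 1 (r(p, j) = 1/1 = 1*1 = 1)
√(q + r((6 + 3)*2, T(5)))*44 = √(96 + 1)*44 = √97*44 = 44*√97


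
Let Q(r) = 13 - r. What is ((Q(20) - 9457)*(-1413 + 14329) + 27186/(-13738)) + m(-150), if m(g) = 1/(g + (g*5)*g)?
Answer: -94334242868288281/771732150 ≈ -1.2224e+8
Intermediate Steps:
m(g) = 1/(g + 5*g**2) (m(g) = 1/(g + (5*g)*g) = 1/(g + 5*g**2))
((Q(20) - 9457)*(-1413 + 14329) + 27186/(-13738)) + m(-150) = (((13 - 1*20) - 9457)*(-1413 + 14329) + 27186/(-13738)) + 1/((-150)*(1 + 5*(-150))) = (((13 - 20) - 9457)*12916 + 27186*(-1/13738)) - 1/(150*(1 - 750)) = ((-7 - 9457)*12916 - 13593/6869) - 1/150/(-749) = (-9464*12916 - 13593/6869) - 1/150*(-1/749) = (-122237024 - 13593/6869) + 1/112350 = -839646131449/6869 + 1/112350 = -94334242868288281/771732150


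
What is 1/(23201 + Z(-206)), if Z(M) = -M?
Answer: 1/23407 ≈ 4.2722e-5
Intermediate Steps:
1/(23201 + Z(-206)) = 1/(23201 - 1*(-206)) = 1/(23201 + 206) = 1/23407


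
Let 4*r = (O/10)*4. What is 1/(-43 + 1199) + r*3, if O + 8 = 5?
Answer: -5197/5780 ≈ -0.89913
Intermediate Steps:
O = -3 (O = -8 + 5 = -3)
r = -3/10 (r = (-3/10*4)/4 = (1/4)*(-6/5) = -3/10 ≈ -0.30000)
1/(-43 + 1199) + r*3 = 1/(-43 + 1199) - 3/10*3 = 1/1156 - 9/10 = -5197/5780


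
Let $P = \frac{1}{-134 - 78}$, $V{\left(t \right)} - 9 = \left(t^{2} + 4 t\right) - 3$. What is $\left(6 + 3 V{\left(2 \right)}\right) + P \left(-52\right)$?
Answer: $\frac{3193}{53} \approx 60.245$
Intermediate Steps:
$V{\left(t \right)} = 6 + t^{2} + 4 t$ ($V{\left(t \right)} = 9 - \left(3 - t^{2} - 4 t\right) = 9 + \left(-3 + t^{2} + 4 t\right) = 6 + t^{2} + 4 t$)
$P = - \frac{1}{212}$ ($P = \frac{1}{-212} = - \frac{1}{212} \approx -0.004717$)
$\left(6 + 3 V{\left(2 \right)}\right) + P \left(-52\right) = \left(6 + 3 \left(6 + 2^{2} + 4 \cdot 2\right)\right) - - \frac{13}{53} = \left(6 + 3 \left(6 + 4 + 8\right)\right) + \frac{13}{53} = \left(6 + 3 \cdot 18\right) + \frac{13}{53} = \left(6 + 54\right) + \frac{13}{53} = 60 + \frac{13}{53} = \frac{3193}{53}$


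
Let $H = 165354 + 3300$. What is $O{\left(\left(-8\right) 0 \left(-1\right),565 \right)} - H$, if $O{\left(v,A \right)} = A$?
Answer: $-168089$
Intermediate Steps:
$H = 168654$
$O{\left(\left(-8\right) 0 \left(-1\right),565 \right)} - H = 565 - 168654 = -168089$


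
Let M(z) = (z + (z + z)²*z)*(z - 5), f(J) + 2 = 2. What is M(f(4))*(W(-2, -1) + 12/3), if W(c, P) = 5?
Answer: 0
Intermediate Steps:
f(J) = 0 (f(J) = -2 + 2 = 0)
M(z) = (-5 + z)*(z + 4*z³) (M(z) = (z + (2*z)²*z)*(-5 + z) = (z + (4*z²)*z)*(-5 + z) = (z + 4*z³)*(-5 + z) = (-5 + z)*(z + 4*z³))
M(f(4))*(W(-2, -1) + 12/3) = (0*(-5 + 0 - 20*0² + 4*0³))*(5 + 12/3) = (0*(-5 + 0 - 20*0 + 4*0))*(5 + 12*(⅓)) = (0*(-5 + 0 + 0 + 0))*(5 + 4) = (0*(-5))*9 = 0*9 = 0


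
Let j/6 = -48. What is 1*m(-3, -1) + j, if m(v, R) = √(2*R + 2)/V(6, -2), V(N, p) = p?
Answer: -288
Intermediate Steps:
j = -288 (j = 6*(-48) = -288)
m(v, R) = -√(2 + 2*R)/2 (m(v, R) = √(2*R + 2)/(-2) = √(2 + 2*R)*(-½) = -√(2 + 2*R)/2)
1*m(-3, -1) + j = 1*(-√(2 + 2*(-1))/2) - 288 = 1*(-√(2 - 2)/2) - 288 = 1*(-√0/2) - 288 = 1*(-½*0) - 288 = 1*0 - 288 = 0 - 288 = -288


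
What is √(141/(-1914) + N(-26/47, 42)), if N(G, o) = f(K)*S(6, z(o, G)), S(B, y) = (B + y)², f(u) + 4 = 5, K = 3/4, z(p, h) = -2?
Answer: 3*√720302/638 ≈ 3.9908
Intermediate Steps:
K = ¾ (K = 3*(¼) = ¾ ≈ 0.75000)
f(u) = 1 (f(u) = -4 + 5 = 1)
N(G, o) = 16 (N(G, o) = 1*(6 - 2)² = 1*4² = 1*16 = 16)
√(141/(-1914) + N(-26/47, 42)) = √(141/(-1914) + 16) = √(141*(-1/1914) + 16) = √(-47/638 + 16) = √(10161/638) = 3*√720302/638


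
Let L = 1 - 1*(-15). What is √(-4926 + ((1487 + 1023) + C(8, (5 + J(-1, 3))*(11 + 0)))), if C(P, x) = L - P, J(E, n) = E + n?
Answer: 2*I*√602 ≈ 49.071*I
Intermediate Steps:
L = 16 (L = 1 + 15 = 16)
C(P, x) = 16 - P
√(-4926 + ((1487 + 1023) + C(8, (5 + J(-1, 3))*(11 + 0)))) = √(-4926 + ((1487 + 1023) + (16 - 1*8))) = √(-4926 + (2510 + (16 - 8))) = √(-4926 + (2510 + 8)) = √(-4926 + 2518) = √(-2408) = 2*I*√602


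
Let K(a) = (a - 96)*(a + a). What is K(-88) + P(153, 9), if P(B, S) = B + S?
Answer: 32546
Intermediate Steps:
K(a) = 2*a*(-96 + a) (K(a) = (-96 + a)*(2*a) = 2*a*(-96 + a))
K(-88) + P(153, 9) = 2*(-88)*(-96 - 88) + (153 + 9) = 2*(-88)*(-184) + 162 = 32384 + 162 = 32546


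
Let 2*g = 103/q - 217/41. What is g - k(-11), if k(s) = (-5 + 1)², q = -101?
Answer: -79326/4141 ≈ -19.156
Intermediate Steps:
k(s) = 16 (k(s) = (-4)² = 16)
g = -13070/4141 (g = (103/(-101) - 217/41)/2 = (103*(-1/101) - 217*1/41)/2 = (-103/101 - 217/41)/2 = (½)*(-26140/4141) = -13070/4141 ≈ -3.1562)
g - k(-11) = -13070/4141 - 1*16 = -13070/4141 - 16 = -79326/4141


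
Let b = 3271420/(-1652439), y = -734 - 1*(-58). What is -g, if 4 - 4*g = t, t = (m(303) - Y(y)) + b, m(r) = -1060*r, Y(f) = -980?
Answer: -132280212244/1652439 ≈ -80052.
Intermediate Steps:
y = -676 (y = -734 + 58 = -676)
b = -3271420/1652439 (b = 3271420*(-1/1652439) = -3271420/1652439 ≈ -1.9798)
t = -529114239220/1652439 (t = (-1060*303 - 1*(-980)) - 3271420/1652439 = (-321180 + 980) - 3271420/1652439 = -320200 - 3271420/1652439 = -529114239220/1652439 ≈ -3.2020e+5)
g = 132280212244/1652439 (g = 1 - 1/4*(-529114239220/1652439) = 1 + 132278559805/1652439 = 132280212244/1652439 ≈ 80052.)
-g = -1*132280212244/1652439 = -132280212244/1652439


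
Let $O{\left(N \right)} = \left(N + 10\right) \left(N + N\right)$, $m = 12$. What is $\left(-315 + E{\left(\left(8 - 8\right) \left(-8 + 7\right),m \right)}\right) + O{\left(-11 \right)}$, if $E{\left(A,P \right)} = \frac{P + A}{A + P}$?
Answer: $-292$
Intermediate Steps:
$E{\left(A,P \right)} = 1$ ($E{\left(A,P \right)} = \frac{A + P}{A + P} = 1$)
$O{\left(N \right)} = 2 N \left(10 + N\right)$ ($O{\left(N \right)} = \left(10 + N\right) 2 N = 2 N \left(10 + N\right)$)
$\left(-315 + E{\left(\left(8 - 8\right) \left(-8 + 7\right),m \right)}\right) + O{\left(-11 \right)} = \left(-315 + 1\right) + 2 \left(-11\right) \left(10 - 11\right) = -314 + 2 \left(-11\right) \left(-1\right) = -314 + 22 = -292$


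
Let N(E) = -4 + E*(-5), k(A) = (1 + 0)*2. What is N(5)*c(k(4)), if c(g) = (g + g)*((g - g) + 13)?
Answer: -1508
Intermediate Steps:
k(A) = 2 (k(A) = 1*2 = 2)
N(E) = -4 - 5*E
c(g) = 26*g (c(g) = (2*g)*(0 + 13) = (2*g)*13 = 26*g)
N(5)*c(k(4)) = (-4 - 5*5)*(26*2) = (-4 - 25)*52 = -29*52 = -1508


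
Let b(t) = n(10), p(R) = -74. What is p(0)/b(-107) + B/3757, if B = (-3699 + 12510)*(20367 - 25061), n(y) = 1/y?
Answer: -44139014/3757 ≈ -11748.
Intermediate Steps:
b(t) = ⅒ (b(t) = 1/10 = ⅒)
B = -41358834 (B = 8811*(-4694) = -41358834)
p(0)/b(-107) + B/3757 = -74/⅒ - 41358834/3757 = -74*10 - 41358834*1/3757 = -740 - 41358834/3757 = -44139014/3757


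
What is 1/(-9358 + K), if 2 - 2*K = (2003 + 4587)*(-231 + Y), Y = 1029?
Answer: -1/2638767 ≈ -3.7897e-7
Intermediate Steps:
K = -2629409 (K = 1 - (2003 + 4587)*(-231 + 1029)/2 = 1 - 3295*798 = 1 - ½*5258820 = 1 - 2629410 = -2629409)
1/(-9358 + K) = 1/(-9358 - 2629409) = 1/(-2638767) = -1/2638767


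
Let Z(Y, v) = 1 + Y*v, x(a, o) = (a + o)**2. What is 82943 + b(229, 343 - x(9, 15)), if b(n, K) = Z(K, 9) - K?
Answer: 81080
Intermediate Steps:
b(n, K) = 1 + 8*K (b(n, K) = (1 + K*9) - K = (1 + 9*K) - K = 1 + 8*K)
82943 + b(229, 343 - x(9, 15)) = 82943 + (1 + 8*(343 - (9 + 15)**2)) = 82943 + (1 + 8*(343 - 1*24**2)) = 82943 + (1 + 8*(343 - 1*576)) = 82943 + (1 + 8*(343 - 576)) = 82943 + (1 + 8*(-233)) = 82943 + (1 - 1864) = 82943 - 1863 = 81080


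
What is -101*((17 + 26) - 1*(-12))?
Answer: -5555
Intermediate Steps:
-101*((17 + 26) - 1*(-12)) = -101*(43 + 12) = -101*55 = -5555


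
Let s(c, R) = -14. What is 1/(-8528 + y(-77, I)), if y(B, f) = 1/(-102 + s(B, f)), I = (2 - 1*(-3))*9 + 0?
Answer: -116/989249 ≈ -0.00011726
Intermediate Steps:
I = 45 (I = (2 + 3)*9 + 0 = 5*9 + 0 = 45 + 0 = 45)
y(B, f) = -1/116 (y(B, f) = 1/(-102 - 14) = 1/(-116) = -1/116)
1/(-8528 + y(-77, I)) = 1/(-8528 - 1/116) = 1/(-989249/116) = -116/989249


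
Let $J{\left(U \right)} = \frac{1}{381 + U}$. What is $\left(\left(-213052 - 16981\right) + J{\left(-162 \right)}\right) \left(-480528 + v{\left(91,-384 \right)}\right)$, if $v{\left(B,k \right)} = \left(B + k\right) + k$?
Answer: $\frac{24241773037330}{219} \approx 1.1069 \cdot 10^{11}$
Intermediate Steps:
$v{\left(B,k \right)} = B + 2 k$
$\left(\left(-213052 - 16981\right) + J{\left(-162 \right)}\right) \left(-480528 + v{\left(91,-384 \right)}\right) = \left(\left(-213052 - 16981\right) + \frac{1}{381 - 162}\right) \left(-480528 + \left(91 + 2 \left(-384\right)\right)\right) = \left(\left(-213052 - 16981\right) + \frac{1}{219}\right) \left(-480528 + \left(91 - 768\right)\right) = \left(-230033 + \frac{1}{219}\right) \left(-480528 - 677\right) = \left(- \frac{50377226}{219}\right) \left(-481205\right) = \frac{24241773037330}{219}$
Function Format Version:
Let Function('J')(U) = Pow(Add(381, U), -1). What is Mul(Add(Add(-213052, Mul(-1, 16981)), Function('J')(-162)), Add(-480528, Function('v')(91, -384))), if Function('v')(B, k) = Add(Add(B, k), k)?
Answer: Rational(24241773037330, 219) ≈ 1.1069e+11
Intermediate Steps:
Function('v')(B, k) = Add(B, Mul(2, k))
Mul(Add(Add(-213052, Mul(-1, 16981)), Function('J')(-162)), Add(-480528, Function('v')(91, -384))) = Mul(Add(Add(-213052, Mul(-1, 16981)), Pow(Add(381, -162), -1)), Add(-480528, Add(91, Mul(2, -384)))) = Mul(Add(Add(-213052, -16981), Pow(219, -1)), Add(-480528, Add(91, -768))) = Mul(Add(-230033, Rational(1, 219)), Add(-480528, -677)) = Mul(Rational(-50377226, 219), -481205) = Rational(24241773037330, 219)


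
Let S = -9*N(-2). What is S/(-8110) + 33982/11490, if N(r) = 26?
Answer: 13914134/4659195 ≈ 2.9864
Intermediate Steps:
S = -234 (S = -9*26 = -234)
S/(-8110) + 33982/11490 = -234/(-8110) + 33982/11490 = -234*(-1/8110) + 33982*(1/11490) = 117/4055 + 16991/5745 = 13914134/4659195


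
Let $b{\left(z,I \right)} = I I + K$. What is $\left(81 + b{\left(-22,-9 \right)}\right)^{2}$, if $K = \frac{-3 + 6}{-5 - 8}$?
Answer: $\frac{4422609}{169} \approx 26169.0$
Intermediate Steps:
$K = - \frac{3}{13}$ ($K = \frac{3}{-13} = 3 \left(- \frac{1}{13}\right) = - \frac{3}{13} \approx -0.23077$)
$b{\left(z,I \right)} = - \frac{3}{13} + I^{2}$ ($b{\left(z,I \right)} = I I - \frac{3}{13} = I^{2} - \frac{3}{13} = - \frac{3}{13} + I^{2}$)
$\left(81 + b{\left(-22,-9 \right)}\right)^{2} = \left(81 - \left(\frac{3}{13} - \left(-9\right)^{2}\right)\right)^{2} = \left(81 + \left(- \frac{3}{13} + 81\right)\right)^{2} = \left(81 + \frac{1050}{13}\right)^{2} = \left(\frac{2103}{13}\right)^{2} = \frac{4422609}{169}$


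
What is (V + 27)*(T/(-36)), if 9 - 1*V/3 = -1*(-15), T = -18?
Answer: 9/2 ≈ 4.5000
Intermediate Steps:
V = -18 (V = 27 - (-3)*(-15) = 27 - 3*15 = 27 - 45 = -18)
(V + 27)*(T/(-36)) = (-18 + 27)*(-18/(-36)) = 9*(-18*(-1/36)) = 9*(½) = 9/2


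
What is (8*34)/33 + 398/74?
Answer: 16631/1221 ≈ 13.621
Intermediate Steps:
(8*34)/33 + 398/74 = 272*(1/33) + 398*(1/74) = 272/33 + 199/37 = 16631/1221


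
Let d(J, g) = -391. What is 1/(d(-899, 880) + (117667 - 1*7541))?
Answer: 1/109735 ≈ 9.1129e-6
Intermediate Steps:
1/(d(-899, 880) + (117667 - 1*7541)) = 1/(-391 + (117667 - 1*7541)) = 1/(-391 + (117667 - 7541)) = 1/(-391 + 110126) = 1/109735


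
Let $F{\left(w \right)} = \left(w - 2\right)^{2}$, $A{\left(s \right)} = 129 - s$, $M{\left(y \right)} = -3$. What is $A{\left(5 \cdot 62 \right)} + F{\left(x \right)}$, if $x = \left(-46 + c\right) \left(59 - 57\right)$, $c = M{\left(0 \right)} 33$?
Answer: $85083$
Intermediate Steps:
$c = -99$ ($c = \left(-3\right) 33 = -99$)
$x = -290$ ($x = \left(-46 - 99\right) \left(59 - 57\right) = \left(-145\right) 2 = -290$)
$F{\left(w \right)} = \left(-2 + w\right)^{2}$
$A{\left(5 \cdot 62 \right)} + F{\left(x \right)} = \left(129 - 5 \cdot 62\right) + \left(-2 - 290\right)^{2} = \left(129 - 310\right) + \left(-292\right)^{2} = \left(129 - 310\right) + 85264 = -181 + 85264 = 85083$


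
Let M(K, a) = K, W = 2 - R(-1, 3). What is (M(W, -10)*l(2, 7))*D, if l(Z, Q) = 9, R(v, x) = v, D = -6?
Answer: -162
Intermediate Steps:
W = 3 (W = 2 - 1*(-1) = 2 + 1 = 3)
(M(W, -10)*l(2, 7))*D = (3*9)*(-6) = 27*(-6) = -162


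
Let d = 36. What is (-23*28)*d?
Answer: -23184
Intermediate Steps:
(-23*28)*d = -23*28*36 = -644*36 = -23184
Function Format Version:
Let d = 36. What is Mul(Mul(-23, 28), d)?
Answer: -23184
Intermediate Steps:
Mul(Mul(-23, 28), d) = Mul(Mul(-23, 28), 36) = Mul(-644, 36) = -23184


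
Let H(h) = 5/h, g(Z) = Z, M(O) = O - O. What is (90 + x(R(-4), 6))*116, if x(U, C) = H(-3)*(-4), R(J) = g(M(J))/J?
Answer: 33640/3 ≈ 11213.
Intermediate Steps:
M(O) = 0
R(J) = 0 (R(J) = 0/J = 0)
x(U, C) = 20/3 (x(U, C) = (5/(-3))*(-4) = (5*(-1/3))*(-4) = -5/3*(-4) = 20/3)
(90 + x(R(-4), 6))*116 = (90 + 20/3)*116 = (290/3)*116 = 33640/3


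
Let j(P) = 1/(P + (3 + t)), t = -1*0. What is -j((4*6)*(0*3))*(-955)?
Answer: 955/3 ≈ 318.33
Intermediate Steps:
t = 0
j(P) = 1/(3 + P) (j(P) = 1/(P + (3 + 0)) = 1/(P + 3) = 1/(3 + P))
-j((4*6)*(0*3))*(-955) = -(-955)/(3 + (4*6)*(0*3)) = -(-955)/(3 + 24*0) = -(-955)/(3 + 0) = -(-955)/3 = -1*(-955/3) = 955/3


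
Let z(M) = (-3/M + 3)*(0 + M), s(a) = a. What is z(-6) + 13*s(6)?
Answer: 57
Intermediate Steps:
z(M) = M*(3 - 3/M) (z(M) = (3 - 3/M)*M = M*(3 - 3/M))
z(-6) + 13*s(6) = (-3 + 3*(-6)) + 13*6 = (-3 - 18) + 78 = -21 + 78 = 57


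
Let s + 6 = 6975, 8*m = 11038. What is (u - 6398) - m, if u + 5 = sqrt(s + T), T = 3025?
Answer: -31131/4 + sqrt(9994) ≈ -7682.8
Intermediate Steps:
m = 5519/4 (m = (1/8)*11038 = 5519/4 ≈ 1379.8)
s = 6969 (s = -6 + 6975 = 6969)
u = -5 + sqrt(9994) (u = -5 + sqrt(6969 + 3025) = -5 + sqrt(9994) ≈ 94.970)
(u - 6398) - m = ((-5 + sqrt(9994)) - 6398) - 1*5519/4 = (-6403 + sqrt(9994)) - 5519/4 = -31131/4 + sqrt(9994)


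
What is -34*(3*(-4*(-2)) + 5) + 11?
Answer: -975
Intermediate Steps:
-34*(3*(-4*(-2)) + 5) + 11 = -34*(3*8 + 5) + 11 = -34*(24 + 5) + 11 = -34*29 + 11 = -986 + 11 = -975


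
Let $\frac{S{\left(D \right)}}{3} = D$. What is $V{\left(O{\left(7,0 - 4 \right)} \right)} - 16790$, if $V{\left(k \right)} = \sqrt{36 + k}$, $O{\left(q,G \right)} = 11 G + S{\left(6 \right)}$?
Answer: $-16790 + \sqrt{10} \approx -16787.0$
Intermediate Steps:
$S{\left(D \right)} = 3 D$
$O{\left(q,G \right)} = 18 + 11 G$ ($O{\left(q,G \right)} = 11 G + 3 \cdot 6 = 11 G + 18 = 18 + 11 G$)
$V{\left(O{\left(7,0 - 4 \right)} \right)} - 16790 = \sqrt{36 + \left(18 + 11 \left(0 - 4\right)\right)} - 16790 = \sqrt{36 + \left(18 + 11 \left(-4\right)\right)} - 16790 = \sqrt{36 + \left(18 - 44\right)} - 16790 = \sqrt{36 - 26} - 16790 = \sqrt{10} - 16790 = -16790 + \sqrt{10}$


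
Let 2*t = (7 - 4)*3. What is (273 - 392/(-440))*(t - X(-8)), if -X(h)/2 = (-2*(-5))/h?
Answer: 30128/55 ≈ 547.78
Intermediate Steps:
t = 9/2 (t = ((7 - 4)*3)/2 = (3*3)/2 = (½)*9 = 9/2 ≈ 4.5000)
X(h) = -20/h (X(h) = -2*(-2*(-5))/h = -20/h)
(273 - 392/(-440))*(t - X(-8)) = (273 - 392/(-440))*(9/2 - (-20)/(-8)) = (273 - 392*(-1)/440)*(9/2 - (-20)*(-1)/8) = (273 - 1*(-49/55))*(9/2 - 1*5/2) = (273 + 49/55)*(9/2 - 5/2) = (15064/55)*2 = 30128/55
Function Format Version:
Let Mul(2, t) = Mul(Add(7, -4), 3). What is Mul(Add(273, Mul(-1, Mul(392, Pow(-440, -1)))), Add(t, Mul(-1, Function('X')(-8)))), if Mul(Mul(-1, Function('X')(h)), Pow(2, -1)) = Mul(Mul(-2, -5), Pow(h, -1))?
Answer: Rational(30128, 55) ≈ 547.78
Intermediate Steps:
t = Rational(9, 2) (t = Mul(Rational(1, 2), Mul(Add(7, -4), 3)) = Mul(Rational(1, 2), Mul(3, 3)) = Mul(Rational(1, 2), 9) = Rational(9, 2) ≈ 4.5000)
Function('X')(h) = Mul(-20, Pow(h, -1)) (Function('X')(h) = Mul(-2, Mul(Mul(-2, -5), Pow(h, -1))) = Mul(-2, Mul(10, Pow(h, -1))) = Mul(-20, Pow(h, -1)))
Mul(Add(273, Mul(-1, Mul(392, Pow(-440, -1)))), Add(t, Mul(-1, Function('X')(-8)))) = Mul(Add(273, Mul(-1, Mul(392, Pow(-440, -1)))), Add(Rational(9, 2), Mul(-1, Mul(-20, Pow(-8, -1))))) = Mul(Add(273, Mul(-1, Mul(392, Rational(-1, 440)))), Add(Rational(9, 2), Mul(-1, Mul(-20, Rational(-1, 8))))) = Mul(Add(273, Mul(-1, Rational(-49, 55))), Add(Rational(9, 2), Mul(-1, Rational(5, 2)))) = Mul(Add(273, Rational(49, 55)), Add(Rational(9, 2), Rational(-5, 2))) = Mul(Rational(15064, 55), 2) = Rational(30128, 55)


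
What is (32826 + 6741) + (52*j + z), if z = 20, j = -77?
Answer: 35583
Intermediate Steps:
(32826 + 6741) + (52*j + z) = (32826 + 6741) + (52*(-77) + 20) = 39567 + (-4004 + 20) = 39567 - 3984 = 35583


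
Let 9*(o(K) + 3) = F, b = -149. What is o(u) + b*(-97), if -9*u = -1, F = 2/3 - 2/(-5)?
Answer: 1950766/135 ≈ 14450.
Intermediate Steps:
F = 16/15 (F = 2*(1/3) - 2*(-1/5) = 2/3 + 2/5 = 16/15 ≈ 1.0667)
u = 1/9 (u = -1/9*(-1) = 1/9 ≈ 0.11111)
o(K) = -389/135 (o(K) = -3 + (1/9)*(16/15) = -3 + 16/135 = -389/135)
o(u) + b*(-97) = -389/135 - 149*(-97) = -389/135 + 14453 = 1950766/135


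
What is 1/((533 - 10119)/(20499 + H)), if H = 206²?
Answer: -62935/9586 ≈ -6.5653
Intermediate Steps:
H = 42436
1/((533 - 10119)/(20499 + H)) = 1/((533 - 10119)/(20499 + 42436)) = 1/(-9586/62935) = -62935/9586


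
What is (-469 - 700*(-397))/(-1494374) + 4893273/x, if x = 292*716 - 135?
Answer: 1036344906465/44604288634 ≈ 23.234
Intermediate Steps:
x = 208937 (x = 209072 - 135 = 208937)
(-469 - 700*(-397))/(-1494374) + 4893273/x = (-469 - 700*(-397))/(-1494374) + 4893273/208937 = (-469 + 277900)*(-1/1494374) + 4893273*(1/208937) = 277431*(-1/1494374) + 4893273/208937 = -39633/213482 + 4893273/208937 = 1036344906465/44604288634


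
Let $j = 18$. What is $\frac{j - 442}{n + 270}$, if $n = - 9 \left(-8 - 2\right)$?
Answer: $- \frac{53}{45} \approx -1.1778$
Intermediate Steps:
$n = 90$ ($n = \left(-9\right) \left(-10\right) = 90$)
$\frac{j - 442}{n + 270} = \frac{18 - 442}{90 + 270} = - \frac{424}{360} = \left(-424\right) \frac{1}{360} = - \frac{53}{45}$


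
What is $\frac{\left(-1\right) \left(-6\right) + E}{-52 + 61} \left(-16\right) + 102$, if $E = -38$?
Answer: $\frac{1430}{9} \approx 158.89$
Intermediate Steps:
$\frac{\left(-1\right) \left(-6\right) + E}{-52 + 61} \left(-16\right) + 102 = \frac{\left(-1\right) \left(-6\right) - 38}{-52 + 61} \left(-16\right) + 102 = \frac{6 - 38}{9} \left(-16\right) + 102 = \left(-32\right) \frac{1}{9} \left(-16\right) + 102 = \left(- \frac{32}{9}\right) \left(-16\right) + 102 = \frac{512}{9} + 102 = \frac{1430}{9}$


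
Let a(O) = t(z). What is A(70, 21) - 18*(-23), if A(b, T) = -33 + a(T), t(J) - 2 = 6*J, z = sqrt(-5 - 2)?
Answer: 383 + 6*I*sqrt(7) ≈ 383.0 + 15.875*I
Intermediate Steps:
z = I*sqrt(7) (z = sqrt(-7) = I*sqrt(7) ≈ 2.6458*I)
t(J) = 2 + 6*J
a(O) = 2 + 6*I*sqrt(7) (a(O) = 2 + 6*(I*sqrt(7)) = 2 + 6*I*sqrt(7))
A(b, T) = -31 + 6*I*sqrt(7) (A(b, T) = -33 + (2 + 6*I*sqrt(7)) = -31 + 6*I*sqrt(7))
A(70, 21) - 18*(-23) = (-31 + 6*I*sqrt(7)) - 18*(-23) = (-31 + 6*I*sqrt(7)) + 414 = 383 + 6*I*sqrt(7)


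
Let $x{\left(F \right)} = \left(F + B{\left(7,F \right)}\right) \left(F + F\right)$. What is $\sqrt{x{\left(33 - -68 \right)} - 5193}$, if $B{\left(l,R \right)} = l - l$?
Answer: $\sqrt{15209} \approx 123.32$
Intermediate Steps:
$B{\left(l,R \right)} = 0$
$x{\left(F \right)} = 2 F^{2}$ ($x{\left(F \right)} = \left(F + 0\right) \left(F + F\right) = F 2 F = 2 F^{2}$)
$\sqrt{x{\left(33 - -68 \right)} - 5193} = \sqrt{2 \left(33 - -68\right)^{2} - 5193} = \sqrt{2 \left(33 + 68\right)^{2} - 5193} = \sqrt{2 \cdot 101^{2} - 5193} = \sqrt{2 \cdot 10201 - 5193} = \sqrt{20402 - 5193} = \sqrt{15209}$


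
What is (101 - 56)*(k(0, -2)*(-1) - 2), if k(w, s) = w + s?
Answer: 0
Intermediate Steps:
k(w, s) = s + w
(101 - 56)*(k(0, -2)*(-1) - 2) = (101 - 56)*((-2 + 0)*(-1) - 2) = 45*(-2*(-1) - 2) = 45*(2 - 2) = 45*0 = 0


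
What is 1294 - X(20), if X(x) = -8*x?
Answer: 1454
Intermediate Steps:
1294 - X(20) = 1294 - (-8)*20 = 1294 - 1*(-160) = 1294 + 160 = 1454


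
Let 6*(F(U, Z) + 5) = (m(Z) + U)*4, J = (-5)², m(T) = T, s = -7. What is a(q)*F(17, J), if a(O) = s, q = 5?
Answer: -161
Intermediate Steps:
J = 25
a(O) = -7
F(U, Z) = -5 + 2*U/3 + 2*Z/3 (F(U, Z) = -5 + ((Z + U)*4)/6 = -5 + ((U + Z)*4)/6 = -5 + (4*U + 4*Z)/6 = -5 + (2*U/3 + 2*Z/3) = -5 + 2*U/3 + 2*Z/3)
a(q)*F(17, J) = -7*(-5 + (⅔)*17 + (⅔)*25) = -7*(-5 + 34/3 + 50/3) = -7*23 = -161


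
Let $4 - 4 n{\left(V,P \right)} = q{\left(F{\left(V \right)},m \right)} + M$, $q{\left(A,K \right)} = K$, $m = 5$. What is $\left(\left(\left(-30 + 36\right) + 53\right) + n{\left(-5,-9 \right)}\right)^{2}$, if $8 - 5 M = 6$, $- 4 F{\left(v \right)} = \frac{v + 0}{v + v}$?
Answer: $\frac{1375929}{400} \approx 3439.8$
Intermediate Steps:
$F{\left(v \right)} = - \frac{1}{8}$ ($F{\left(v \right)} = - \frac{\left(v + 0\right) \frac{1}{v + v}}{4} = - \frac{v \frac{1}{2 v}}{4} = \left(- \frac{1}{4}\right) \frac{1}{2} = - \frac{1}{8}$)
$M = \frac{2}{5}$ ($M = \frac{8}{5} - \frac{6}{5} = \frac{2}{5} \approx 0.4$)
$n{\left(V,P \right)} = - \frac{7}{20}$ ($n{\left(V,P \right)} = 1 - \frac{5 + \frac{2}{5}}{4} = 1 - \frac{27}{20} = - \frac{7}{20}$)
$\left(\left(\left(-30 + 36\right) + 53\right) + n{\left(-5,-9 \right)}\right)^{2} = \left(\left(\left(-30 + 36\right) + 53\right) - \frac{7}{20}\right)^{2} = \left(\left(6 + 53\right) - \frac{7}{20}\right)^{2} = \left(59 - \frac{7}{20}\right)^{2} = \left(\frac{1173}{20}\right)^{2} = \frac{1375929}{400}$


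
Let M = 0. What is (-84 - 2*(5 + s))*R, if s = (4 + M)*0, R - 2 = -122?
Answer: 11280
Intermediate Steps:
R = -120 (R = 2 - 122 = -120)
s = 0 (s = (4 + 0)*0 = 4*0 = 0)
(-84 - 2*(5 + s))*R = (-84 - 2*(5 + 0))*(-120) = (-84 - 2*5)*(-120) = (-84 - 10)*(-120) = -94*(-120) = 11280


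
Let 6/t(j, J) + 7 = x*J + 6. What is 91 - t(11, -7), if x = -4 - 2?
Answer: 3725/41 ≈ 90.854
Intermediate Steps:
x = -6
t(j, J) = 6/(-1 - 6*J) (t(j, J) = 6/(-7 + (-6*J + 6)) = 6/(-7 + (6 - 6*J)) = 6/(-1 - 6*J))
91 - t(11, -7) = 91 - 6/(-1 - 6*(-7)) = 91 - 6/(-1 + 42) = 91 - 6/41 = 3725/41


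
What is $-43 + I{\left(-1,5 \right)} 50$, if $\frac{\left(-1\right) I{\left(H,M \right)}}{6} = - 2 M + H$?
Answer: $3257$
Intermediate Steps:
$I{\left(H,M \right)} = - 6 H + 12 M$ ($I{\left(H,M \right)} = - 6 \left(- 2 M + H\right) = - 6 \left(H - 2 M\right) = - 6 H + 12 M$)
$-43 + I{\left(-1,5 \right)} 50 = -43 + \left(\left(-6\right) \left(-1\right) + 12 \cdot 5\right) 50 = -43 + \left(6 + 60\right) 50 = -43 + 66 \cdot 50 = -43 + 3300 = 3257$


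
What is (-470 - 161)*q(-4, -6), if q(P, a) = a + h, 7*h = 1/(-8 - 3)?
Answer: 292153/77 ≈ 3794.2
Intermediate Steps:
h = -1/77 (h = 1/(7*(-8 - 3)) = (⅐)/(-11) = (⅐)*(-1/11) = -1/77 ≈ -0.012987)
q(P, a) = -1/77 + a (q(P, a) = a - 1/77 = -1/77 + a)
(-470 - 161)*q(-4, -6) = (-470 - 161)*(-1/77 - 6) = -631*(-463/77) = 292153/77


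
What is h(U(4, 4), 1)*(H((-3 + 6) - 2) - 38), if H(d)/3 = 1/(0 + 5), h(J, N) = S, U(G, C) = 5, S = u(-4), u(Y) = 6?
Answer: -1122/5 ≈ -224.40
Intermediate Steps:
S = 6
h(J, N) = 6
H(d) = ⅗ (H(d) = 3/(0 + 5) = 3/5 = 3*(⅕) = ⅗)
h(U(4, 4), 1)*(H((-3 + 6) - 2) - 38) = 6*(⅗ - 38) = 6*(-187/5) = -1122/5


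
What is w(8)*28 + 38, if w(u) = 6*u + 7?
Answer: 1578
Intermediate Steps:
w(u) = 7 + 6*u
w(8)*28 + 38 = (7 + 6*8)*28 + 38 = (7 + 48)*28 + 38 = 55*28 + 38 = 1540 + 38 = 1578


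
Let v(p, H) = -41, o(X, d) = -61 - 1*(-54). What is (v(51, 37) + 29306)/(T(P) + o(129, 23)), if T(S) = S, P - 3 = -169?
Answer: -29265/173 ≈ -169.16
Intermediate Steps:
P = -166 (P = 3 - 169 = -166)
o(X, d) = -7 (o(X, d) = -61 + 54 = -7)
(v(51, 37) + 29306)/(T(P) + o(129, 23)) = (-41 + 29306)/(-166 - 7) = 29265/(-173) = 29265*(-1/173) = -29265/173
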